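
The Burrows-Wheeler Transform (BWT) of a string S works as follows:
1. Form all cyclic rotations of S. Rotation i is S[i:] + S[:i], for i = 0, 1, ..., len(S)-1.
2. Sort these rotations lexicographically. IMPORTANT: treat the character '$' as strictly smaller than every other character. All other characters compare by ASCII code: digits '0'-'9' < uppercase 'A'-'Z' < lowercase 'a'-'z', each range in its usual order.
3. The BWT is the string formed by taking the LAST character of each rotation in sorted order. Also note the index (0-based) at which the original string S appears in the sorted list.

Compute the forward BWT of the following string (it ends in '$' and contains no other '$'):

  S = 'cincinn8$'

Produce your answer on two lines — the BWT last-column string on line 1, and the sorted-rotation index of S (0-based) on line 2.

All 9 rotations (rotation i = S[i:]+S[:i]):
  rot[0] = cincinn8$
  rot[1] = incinn8$c
  rot[2] = ncinn8$ci
  rot[3] = cinn8$cin
  rot[4] = inn8$cinc
  rot[5] = nn8$cinci
  rot[6] = n8$cincin
  rot[7] = 8$cincinn
  rot[8] = $cincinn8
Sorted (with $ < everything):
  sorted[0] = $cincinn8  (last char: '8')
  sorted[1] = 8$cincinn  (last char: 'n')
  sorted[2] = cincinn8$  (last char: '$')
  sorted[3] = cinn8$cin  (last char: 'n')
  sorted[4] = incinn8$c  (last char: 'c')
  sorted[5] = inn8$cinc  (last char: 'c')
  sorted[6] = n8$cincin  (last char: 'n')
  sorted[7] = ncinn8$ci  (last char: 'i')
  sorted[8] = nn8$cinci  (last char: 'i')
Last column: 8n$nccnii
Original string S is at sorted index 2

Answer: 8n$nccnii
2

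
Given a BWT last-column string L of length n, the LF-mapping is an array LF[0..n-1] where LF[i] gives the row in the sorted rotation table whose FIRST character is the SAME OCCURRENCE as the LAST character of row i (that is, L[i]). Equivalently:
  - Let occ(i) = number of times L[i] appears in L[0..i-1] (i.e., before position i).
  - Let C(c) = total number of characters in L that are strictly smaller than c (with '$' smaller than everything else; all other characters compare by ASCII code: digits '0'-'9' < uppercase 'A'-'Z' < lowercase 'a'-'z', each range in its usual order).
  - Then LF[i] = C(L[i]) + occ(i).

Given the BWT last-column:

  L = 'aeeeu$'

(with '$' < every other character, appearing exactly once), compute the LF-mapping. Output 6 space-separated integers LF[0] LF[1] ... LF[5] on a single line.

Answer: 1 2 3 4 5 0

Derivation:
Char counts: '$':1, 'a':1, 'e':3, 'u':1
C (first-col start): C('$')=0, C('a')=1, C('e')=2, C('u')=5
L[0]='a': occ=0, LF[0]=C('a')+0=1+0=1
L[1]='e': occ=0, LF[1]=C('e')+0=2+0=2
L[2]='e': occ=1, LF[2]=C('e')+1=2+1=3
L[3]='e': occ=2, LF[3]=C('e')+2=2+2=4
L[4]='u': occ=0, LF[4]=C('u')+0=5+0=5
L[5]='$': occ=0, LF[5]=C('$')+0=0+0=0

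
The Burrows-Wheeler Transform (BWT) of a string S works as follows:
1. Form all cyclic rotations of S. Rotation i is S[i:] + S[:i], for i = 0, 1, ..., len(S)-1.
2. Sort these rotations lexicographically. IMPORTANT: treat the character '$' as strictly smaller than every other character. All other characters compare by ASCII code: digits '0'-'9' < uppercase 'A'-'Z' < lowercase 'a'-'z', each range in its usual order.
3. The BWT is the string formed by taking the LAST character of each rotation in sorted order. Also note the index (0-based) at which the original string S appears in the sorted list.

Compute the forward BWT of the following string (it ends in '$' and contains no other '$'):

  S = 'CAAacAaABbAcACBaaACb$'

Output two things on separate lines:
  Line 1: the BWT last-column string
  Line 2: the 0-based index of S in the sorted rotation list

All 21 rotations (rotation i = S[i:]+S[:i]):
  rot[0] = CAAacAaABbAcACBaaACb$
  rot[1] = AAacAaABbAcACBaaACb$C
  rot[2] = AacAaABbAcACBaaACb$CA
  rot[3] = acAaABbAcACBaaACb$CAA
  rot[4] = cAaABbAcACBaaACb$CAAa
  rot[5] = AaABbAcACBaaACb$CAAac
  rot[6] = aABbAcACBaaACb$CAAacA
  rot[7] = ABbAcACBaaACb$CAAacAa
  rot[8] = BbAcACBaaACb$CAAacAaA
  rot[9] = bAcACBaaACb$CAAacAaAB
  rot[10] = AcACBaaACb$CAAacAaABb
  rot[11] = cACBaaACb$CAAacAaABbA
  rot[12] = ACBaaACb$CAAacAaABbAc
  rot[13] = CBaaACb$CAAacAaABbAcA
  rot[14] = BaaACb$CAAacAaABbAcAC
  rot[15] = aaACb$CAAacAaABbAcACB
  rot[16] = aACb$CAAacAaABbAcACBa
  rot[17] = ACb$CAAacAaABbAcACBaa
  rot[18] = Cb$CAAacAaABbAcACBaaA
  rot[19] = b$CAAacAaABbAcACBaaAC
  rot[20] = $CAAacAaABbAcACBaaACb
Sorted (with $ < everything):
  sorted[0] = $CAAacAaABbAcACBaaACb  (last char: 'b')
  sorted[1] = AAacAaABbAcACBaaACb$C  (last char: 'C')
  sorted[2] = ABbAcACBaaACb$CAAacAa  (last char: 'a')
  sorted[3] = ACBaaACb$CAAacAaABbAc  (last char: 'c')
  sorted[4] = ACb$CAAacAaABbAcACBaa  (last char: 'a')
  sorted[5] = AaABbAcACBaaACb$CAAac  (last char: 'c')
  sorted[6] = AacAaABbAcACBaaACb$CA  (last char: 'A')
  sorted[7] = AcACBaaACb$CAAacAaABb  (last char: 'b')
  sorted[8] = BaaACb$CAAacAaABbAcAC  (last char: 'C')
  sorted[9] = BbAcACBaaACb$CAAacAaA  (last char: 'A')
  sorted[10] = CAAacAaABbAcACBaaACb$  (last char: '$')
  sorted[11] = CBaaACb$CAAacAaABbAcA  (last char: 'A')
  sorted[12] = Cb$CAAacAaABbAcACBaaA  (last char: 'A')
  sorted[13] = aABbAcACBaaACb$CAAacA  (last char: 'A')
  sorted[14] = aACb$CAAacAaABbAcACBa  (last char: 'a')
  sorted[15] = aaACb$CAAacAaABbAcACB  (last char: 'B')
  sorted[16] = acAaABbAcACBaaACb$CAA  (last char: 'A')
  sorted[17] = b$CAAacAaABbAcACBaaAC  (last char: 'C')
  sorted[18] = bAcACBaaACb$CAAacAaAB  (last char: 'B')
  sorted[19] = cACBaaACb$CAAacAaABbA  (last char: 'A')
  sorted[20] = cAaABbAcACBaaACb$CAAa  (last char: 'a')
Last column: bCacacAbCA$AAAaBACBAa
Original string S is at sorted index 10

Answer: bCacacAbCA$AAAaBACBAa
10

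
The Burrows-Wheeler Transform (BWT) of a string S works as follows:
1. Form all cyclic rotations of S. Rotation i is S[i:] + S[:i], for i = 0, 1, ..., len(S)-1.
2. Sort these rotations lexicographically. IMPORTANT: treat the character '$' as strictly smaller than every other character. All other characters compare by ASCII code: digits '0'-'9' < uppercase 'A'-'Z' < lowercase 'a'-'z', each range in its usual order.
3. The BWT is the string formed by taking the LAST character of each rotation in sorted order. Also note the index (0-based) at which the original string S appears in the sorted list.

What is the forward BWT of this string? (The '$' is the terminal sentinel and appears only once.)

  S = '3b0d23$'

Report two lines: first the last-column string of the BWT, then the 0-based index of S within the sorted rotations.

Answer: 3bd2$30
4

Derivation:
All 7 rotations (rotation i = S[i:]+S[:i]):
  rot[0] = 3b0d23$
  rot[1] = b0d23$3
  rot[2] = 0d23$3b
  rot[3] = d23$3b0
  rot[4] = 23$3b0d
  rot[5] = 3$3b0d2
  rot[6] = $3b0d23
Sorted (with $ < everything):
  sorted[0] = $3b0d23  (last char: '3')
  sorted[1] = 0d23$3b  (last char: 'b')
  sorted[2] = 23$3b0d  (last char: 'd')
  sorted[3] = 3$3b0d2  (last char: '2')
  sorted[4] = 3b0d23$  (last char: '$')
  sorted[5] = b0d23$3  (last char: '3')
  sorted[6] = d23$3b0  (last char: '0')
Last column: 3bd2$30
Original string S is at sorted index 4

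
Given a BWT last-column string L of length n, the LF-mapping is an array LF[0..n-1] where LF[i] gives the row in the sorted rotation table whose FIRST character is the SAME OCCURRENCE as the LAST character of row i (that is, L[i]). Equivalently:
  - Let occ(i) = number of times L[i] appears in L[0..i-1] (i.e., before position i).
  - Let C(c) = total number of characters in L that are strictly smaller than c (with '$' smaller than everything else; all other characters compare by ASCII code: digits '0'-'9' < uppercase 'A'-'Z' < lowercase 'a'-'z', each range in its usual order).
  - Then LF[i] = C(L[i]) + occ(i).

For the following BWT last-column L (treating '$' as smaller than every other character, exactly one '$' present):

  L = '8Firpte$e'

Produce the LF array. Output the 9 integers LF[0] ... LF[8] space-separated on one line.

Answer: 1 2 5 7 6 8 3 0 4

Derivation:
Char counts: '$':1, '8':1, 'F':1, 'e':2, 'i':1, 'p':1, 'r':1, 't':1
C (first-col start): C('$')=0, C('8')=1, C('F')=2, C('e')=3, C('i')=5, C('p')=6, C('r')=7, C('t')=8
L[0]='8': occ=0, LF[0]=C('8')+0=1+0=1
L[1]='F': occ=0, LF[1]=C('F')+0=2+0=2
L[2]='i': occ=0, LF[2]=C('i')+0=5+0=5
L[3]='r': occ=0, LF[3]=C('r')+0=7+0=7
L[4]='p': occ=0, LF[4]=C('p')+0=6+0=6
L[5]='t': occ=0, LF[5]=C('t')+0=8+0=8
L[6]='e': occ=0, LF[6]=C('e')+0=3+0=3
L[7]='$': occ=0, LF[7]=C('$')+0=0+0=0
L[8]='e': occ=1, LF[8]=C('e')+1=3+1=4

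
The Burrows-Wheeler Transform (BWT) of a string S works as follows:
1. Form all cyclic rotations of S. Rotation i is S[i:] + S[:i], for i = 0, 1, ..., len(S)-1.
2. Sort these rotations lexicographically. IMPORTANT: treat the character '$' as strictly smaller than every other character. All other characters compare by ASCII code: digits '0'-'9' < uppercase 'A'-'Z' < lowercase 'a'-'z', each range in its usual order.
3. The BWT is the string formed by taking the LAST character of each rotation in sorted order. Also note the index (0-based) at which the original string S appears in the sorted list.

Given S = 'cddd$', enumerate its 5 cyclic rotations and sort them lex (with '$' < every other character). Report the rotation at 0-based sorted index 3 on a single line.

Answer: dd$cd

Derivation:
All 5 rotations (rotation i = S[i:]+S[:i]):
  rot[0] = cddd$
  rot[1] = ddd$c
  rot[2] = dd$cd
  rot[3] = d$cdd
  rot[4] = $cddd
Sorted (with $ < everything):
  sorted[0] = $cddd
  sorted[1] = cddd$
  sorted[2] = d$cdd
  sorted[3] = dd$cd
  sorted[4] = ddd$c
sorted[3] = dd$cd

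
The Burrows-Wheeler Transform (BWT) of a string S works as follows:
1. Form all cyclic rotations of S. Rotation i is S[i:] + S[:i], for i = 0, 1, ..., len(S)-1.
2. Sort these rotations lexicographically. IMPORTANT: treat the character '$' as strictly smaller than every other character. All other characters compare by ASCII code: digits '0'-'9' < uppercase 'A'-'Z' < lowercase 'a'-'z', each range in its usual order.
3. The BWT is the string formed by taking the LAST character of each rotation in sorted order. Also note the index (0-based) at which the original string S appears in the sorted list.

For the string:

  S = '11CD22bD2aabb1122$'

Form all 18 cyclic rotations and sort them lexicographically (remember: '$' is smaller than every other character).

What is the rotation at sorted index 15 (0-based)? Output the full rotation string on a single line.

Answer: b1122$11CD22bD2aab

Derivation:
All 18 rotations (rotation i = S[i:]+S[:i]):
  rot[0] = 11CD22bD2aabb1122$
  rot[1] = 1CD22bD2aabb1122$1
  rot[2] = CD22bD2aabb1122$11
  rot[3] = D22bD2aabb1122$11C
  rot[4] = 22bD2aabb1122$11CD
  rot[5] = 2bD2aabb1122$11CD2
  rot[6] = bD2aabb1122$11CD22
  rot[7] = D2aabb1122$11CD22b
  rot[8] = 2aabb1122$11CD22bD
  rot[9] = aabb1122$11CD22bD2
  rot[10] = abb1122$11CD22bD2a
  rot[11] = bb1122$11CD22bD2aa
  rot[12] = b1122$11CD22bD2aab
  rot[13] = 1122$11CD22bD2aabb
  rot[14] = 122$11CD22bD2aabb1
  rot[15] = 22$11CD22bD2aabb11
  rot[16] = 2$11CD22bD2aabb112
  rot[17] = $11CD22bD2aabb1122
Sorted (with $ < everything):
  sorted[0] = $11CD22bD2aabb1122
  sorted[1] = 1122$11CD22bD2aabb
  sorted[2] = 11CD22bD2aabb1122$
  sorted[3] = 122$11CD22bD2aabb1
  sorted[4] = 1CD22bD2aabb1122$1
  sorted[5] = 2$11CD22bD2aabb112
  sorted[6] = 22$11CD22bD2aabb11
  sorted[7] = 22bD2aabb1122$11CD
  sorted[8] = 2aabb1122$11CD22bD
  sorted[9] = 2bD2aabb1122$11CD2
  sorted[10] = CD22bD2aabb1122$11
  sorted[11] = D22bD2aabb1122$11C
  sorted[12] = D2aabb1122$11CD22b
  sorted[13] = aabb1122$11CD22bD2
  sorted[14] = abb1122$11CD22bD2a
  sorted[15] = b1122$11CD22bD2aab
  sorted[16] = bD2aabb1122$11CD22
  sorted[17] = bb1122$11CD22bD2aa
sorted[15] = b1122$11CD22bD2aab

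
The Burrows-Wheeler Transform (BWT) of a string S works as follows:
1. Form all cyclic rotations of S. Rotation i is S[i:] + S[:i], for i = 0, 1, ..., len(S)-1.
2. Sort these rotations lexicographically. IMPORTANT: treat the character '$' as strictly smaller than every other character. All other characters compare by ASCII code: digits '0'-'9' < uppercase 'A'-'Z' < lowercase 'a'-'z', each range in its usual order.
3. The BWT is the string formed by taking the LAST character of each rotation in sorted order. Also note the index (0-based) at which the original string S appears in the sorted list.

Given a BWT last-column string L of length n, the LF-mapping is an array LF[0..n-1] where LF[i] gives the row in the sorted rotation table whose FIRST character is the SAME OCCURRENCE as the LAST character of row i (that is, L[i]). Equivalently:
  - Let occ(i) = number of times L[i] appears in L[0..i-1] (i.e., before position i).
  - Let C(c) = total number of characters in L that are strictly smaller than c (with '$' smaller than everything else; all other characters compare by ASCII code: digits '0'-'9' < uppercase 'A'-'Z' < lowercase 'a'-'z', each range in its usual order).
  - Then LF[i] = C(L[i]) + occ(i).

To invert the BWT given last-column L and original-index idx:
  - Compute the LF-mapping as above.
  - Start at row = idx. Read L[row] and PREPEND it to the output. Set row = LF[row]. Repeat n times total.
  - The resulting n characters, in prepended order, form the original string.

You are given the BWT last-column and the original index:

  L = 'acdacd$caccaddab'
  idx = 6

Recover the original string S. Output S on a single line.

Answer: bddaddaacacccca$

Derivation:
LF mapping: 1 7 12 2 8 13 0 9 3 10 11 4 14 15 5 6
Walk LF starting at row 6, prepending L[row]:
  step 1: row=6, L[6]='$', prepend. Next row=LF[6]=0
  step 2: row=0, L[0]='a', prepend. Next row=LF[0]=1
  step 3: row=1, L[1]='c', prepend. Next row=LF[1]=7
  step 4: row=7, L[7]='c', prepend. Next row=LF[7]=9
  step 5: row=9, L[9]='c', prepend. Next row=LF[9]=10
  step 6: row=10, L[10]='c', prepend. Next row=LF[10]=11
  step 7: row=11, L[11]='a', prepend. Next row=LF[11]=4
  step 8: row=4, L[4]='c', prepend. Next row=LF[4]=8
  step 9: row=8, L[8]='a', prepend. Next row=LF[8]=3
  step 10: row=3, L[3]='a', prepend. Next row=LF[3]=2
  step 11: row=2, L[2]='d', prepend. Next row=LF[2]=12
  step 12: row=12, L[12]='d', prepend. Next row=LF[12]=14
  step 13: row=14, L[14]='a', prepend. Next row=LF[14]=5
  step 14: row=5, L[5]='d', prepend. Next row=LF[5]=13
  step 15: row=13, L[13]='d', prepend. Next row=LF[13]=15
  step 16: row=15, L[15]='b', prepend. Next row=LF[15]=6
Reversed output: bddaddaacacccca$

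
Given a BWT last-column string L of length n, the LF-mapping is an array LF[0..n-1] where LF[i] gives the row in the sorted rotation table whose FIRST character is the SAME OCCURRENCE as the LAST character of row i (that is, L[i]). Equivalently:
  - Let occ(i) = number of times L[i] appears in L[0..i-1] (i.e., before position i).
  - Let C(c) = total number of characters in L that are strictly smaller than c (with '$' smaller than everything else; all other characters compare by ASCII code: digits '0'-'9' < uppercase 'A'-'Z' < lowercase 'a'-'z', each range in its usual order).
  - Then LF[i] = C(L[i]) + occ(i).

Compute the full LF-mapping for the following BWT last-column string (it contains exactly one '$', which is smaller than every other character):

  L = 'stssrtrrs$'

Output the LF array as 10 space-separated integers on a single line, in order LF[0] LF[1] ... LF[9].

Answer: 4 8 5 6 1 9 2 3 7 0

Derivation:
Char counts: '$':1, 'r':3, 's':4, 't':2
C (first-col start): C('$')=0, C('r')=1, C('s')=4, C('t')=8
L[0]='s': occ=0, LF[0]=C('s')+0=4+0=4
L[1]='t': occ=0, LF[1]=C('t')+0=8+0=8
L[2]='s': occ=1, LF[2]=C('s')+1=4+1=5
L[3]='s': occ=2, LF[3]=C('s')+2=4+2=6
L[4]='r': occ=0, LF[4]=C('r')+0=1+0=1
L[5]='t': occ=1, LF[5]=C('t')+1=8+1=9
L[6]='r': occ=1, LF[6]=C('r')+1=1+1=2
L[7]='r': occ=2, LF[7]=C('r')+2=1+2=3
L[8]='s': occ=3, LF[8]=C('s')+3=4+3=7
L[9]='$': occ=0, LF[9]=C('$')+0=0+0=0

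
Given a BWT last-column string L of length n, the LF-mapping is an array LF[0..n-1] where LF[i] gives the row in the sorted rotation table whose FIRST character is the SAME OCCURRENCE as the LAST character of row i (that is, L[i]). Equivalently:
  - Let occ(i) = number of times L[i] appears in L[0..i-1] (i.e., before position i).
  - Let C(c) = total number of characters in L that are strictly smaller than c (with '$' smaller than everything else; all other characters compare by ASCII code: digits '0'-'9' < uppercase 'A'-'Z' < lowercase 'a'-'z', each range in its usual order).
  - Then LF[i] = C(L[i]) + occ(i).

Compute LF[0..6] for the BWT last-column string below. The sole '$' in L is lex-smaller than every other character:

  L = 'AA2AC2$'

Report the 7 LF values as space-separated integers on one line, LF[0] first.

Answer: 3 4 1 5 6 2 0

Derivation:
Char counts: '$':1, '2':2, 'A':3, 'C':1
C (first-col start): C('$')=0, C('2')=1, C('A')=3, C('C')=6
L[0]='A': occ=0, LF[0]=C('A')+0=3+0=3
L[1]='A': occ=1, LF[1]=C('A')+1=3+1=4
L[2]='2': occ=0, LF[2]=C('2')+0=1+0=1
L[3]='A': occ=2, LF[3]=C('A')+2=3+2=5
L[4]='C': occ=0, LF[4]=C('C')+0=6+0=6
L[5]='2': occ=1, LF[5]=C('2')+1=1+1=2
L[6]='$': occ=0, LF[6]=C('$')+0=0+0=0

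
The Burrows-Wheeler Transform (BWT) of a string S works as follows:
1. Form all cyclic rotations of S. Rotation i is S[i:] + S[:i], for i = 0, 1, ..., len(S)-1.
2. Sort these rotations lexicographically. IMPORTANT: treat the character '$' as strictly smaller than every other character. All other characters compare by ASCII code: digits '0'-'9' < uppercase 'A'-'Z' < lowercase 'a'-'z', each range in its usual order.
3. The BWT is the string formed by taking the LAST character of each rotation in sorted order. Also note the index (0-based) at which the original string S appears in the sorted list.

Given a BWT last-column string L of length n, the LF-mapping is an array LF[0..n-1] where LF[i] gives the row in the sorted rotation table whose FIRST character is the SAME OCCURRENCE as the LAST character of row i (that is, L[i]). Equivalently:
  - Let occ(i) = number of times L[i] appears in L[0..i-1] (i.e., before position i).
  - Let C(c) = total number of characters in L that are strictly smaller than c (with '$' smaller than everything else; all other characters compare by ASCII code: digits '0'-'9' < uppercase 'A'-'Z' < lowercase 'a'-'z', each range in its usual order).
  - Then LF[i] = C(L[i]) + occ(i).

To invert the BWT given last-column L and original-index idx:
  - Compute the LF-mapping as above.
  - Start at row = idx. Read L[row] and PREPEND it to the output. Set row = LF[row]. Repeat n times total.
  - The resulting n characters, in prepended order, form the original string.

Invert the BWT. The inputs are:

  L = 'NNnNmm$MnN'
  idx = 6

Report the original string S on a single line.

Answer: mNNMmNnnN$

Derivation:
LF mapping: 2 3 8 4 6 7 0 1 9 5
Walk LF starting at row 6, prepending L[row]:
  step 1: row=6, L[6]='$', prepend. Next row=LF[6]=0
  step 2: row=0, L[0]='N', prepend. Next row=LF[0]=2
  step 3: row=2, L[2]='n', prepend. Next row=LF[2]=8
  step 4: row=8, L[8]='n', prepend. Next row=LF[8]=9
  step 5: row=9, L[9]='N', prepend. Next row=LF[9]=5
  step 6: row=5, L[5]='m', prepend. Next row=LF[5]=7
  step 7: row=7, L[7]='M', prepend. Next row=LF[7]=1
  step 8: row=1, L[1]='N', prepend. Next row=LF[1]=3
  step 9: row=3, L[3]='N', prepend. Next row=LF[3]=4
  step 10: row=4, L[4]='m', prepend. Next row=LF[4]=6
Reversed output: mNNMmNnnN$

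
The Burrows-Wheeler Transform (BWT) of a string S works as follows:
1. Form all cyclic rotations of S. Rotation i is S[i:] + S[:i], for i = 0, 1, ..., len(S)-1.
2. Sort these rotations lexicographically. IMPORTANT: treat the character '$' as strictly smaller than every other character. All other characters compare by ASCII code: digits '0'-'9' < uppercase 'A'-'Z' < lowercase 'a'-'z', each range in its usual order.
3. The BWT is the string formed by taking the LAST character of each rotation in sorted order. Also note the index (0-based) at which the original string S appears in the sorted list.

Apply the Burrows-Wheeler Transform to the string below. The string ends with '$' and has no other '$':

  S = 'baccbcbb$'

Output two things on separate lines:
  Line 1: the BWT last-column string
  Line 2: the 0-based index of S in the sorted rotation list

All 9 rotations (rotation i = S[i:]+S[:i]):
  rot[0] = baccbcbb$
  rot[1] = accbcbb$b
  rot[2] = ccbcbb$ba
  rot[3] = cbcbb$bac
  rot[4] = bcbb$bacc
  rot[5] = cbb$baccb
  rot[6] = bb$baccbc
  rot[7] = b$baccbcb
  rot[8] = $baccbcbb
Sorted (with $ < everything):
  sorted[0] = $baccbcbb  (last char: 'b')
  sorted[1] = accbcbb$b  (last char: 'b')
  sorted[2] = b$baccbcb  (last char: 'b')
  sorted[3] = baccbcbb$  (last char: '$')
  sorted[4] = bb$baccbc  (last char: 'c')
  sorted[5] = bcbb$bacc  (last char: 'c')
  sorted[6] = cbb$baccb  (last char: 'b')
  sorted[7] = cbcbb$bac  (last char: 'c')
  sorted[8] = ccbcbb$ba  (last char: 'a')
Last column: bbb$ccbca
Original string S is at sorted index 3

Answer: bbb$ccbca
3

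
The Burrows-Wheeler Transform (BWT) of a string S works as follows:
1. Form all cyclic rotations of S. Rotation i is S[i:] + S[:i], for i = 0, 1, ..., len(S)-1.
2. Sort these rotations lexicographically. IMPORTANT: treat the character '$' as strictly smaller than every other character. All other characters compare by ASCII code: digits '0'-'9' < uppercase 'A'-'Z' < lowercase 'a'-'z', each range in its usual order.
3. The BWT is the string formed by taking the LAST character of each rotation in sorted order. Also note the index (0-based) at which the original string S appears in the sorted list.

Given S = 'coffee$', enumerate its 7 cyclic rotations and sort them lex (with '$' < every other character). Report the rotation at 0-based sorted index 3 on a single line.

Answer: ee$coff

Derivation:
All 7 rotations (rotation i = S[i:]+S[:i]):
  rot[0] = coffee$
  rot[1] = offee$c
  rot[2] = ffee$co
  rot[3] = fee$cof
  rot[4] = ee$coff
  rot[5] = e$coffe
  rot[6] = $coffee
Sorted (with $ < everything):
  sorted[0] = $coffee
  sorted[1] = coffee$
  sorted[2] = e$coffe
  sorted[3] = ee$coff
  sorted[4] = fee$cof
  sorted[5] = ffee$co
  sorted[6] = offee$c
sorted[3] = ee$coff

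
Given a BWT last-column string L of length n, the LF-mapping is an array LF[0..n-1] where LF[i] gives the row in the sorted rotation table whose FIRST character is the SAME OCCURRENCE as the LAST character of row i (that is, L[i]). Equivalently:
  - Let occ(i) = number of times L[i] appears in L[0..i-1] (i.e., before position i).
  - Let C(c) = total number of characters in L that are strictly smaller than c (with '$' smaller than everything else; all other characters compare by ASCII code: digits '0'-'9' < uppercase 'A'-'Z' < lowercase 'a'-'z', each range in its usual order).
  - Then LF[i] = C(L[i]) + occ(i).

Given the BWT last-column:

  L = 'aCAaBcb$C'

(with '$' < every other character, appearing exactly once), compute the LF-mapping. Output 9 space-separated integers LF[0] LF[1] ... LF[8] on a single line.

Answer: 5 3 1 6 2 8 7 0 4

Derivation:
Char counts: '$':1, 'A':1, 'B':1, 'C':2, 'a':2, 'b':1, 'c':1
C (first-col start): C('$')=0, C('A')=1, C('B')=2, C('C')=3, C('a')=5, C('b')=7, C('c')=8
L[0]='a': occ=0, LF[0]=C('a')+0=5+0=5
L[1]='C': occ=0, LF[1]=C('C')+0=3+0=3
L[2]='A': occ=0, LF[2]=C('A')+0=1+0=1
L[3]='a': occ=1, LF[3]=C('a')+1=5+1=6
L[4]='B': occ=0, LF[4]=C('B')+0=2+0=2
L[5]='c': occ=0, LF[5]=C('c')+0=8+0=8
L[6]='b': occ=0, LF[6]=C('b')+0=7+0=7
L[7]='$': occ=0, LF[7]=C('$')+0=0+0=0
L[8]='C': occ=1, LF[8]=C('C')+1=3+1=4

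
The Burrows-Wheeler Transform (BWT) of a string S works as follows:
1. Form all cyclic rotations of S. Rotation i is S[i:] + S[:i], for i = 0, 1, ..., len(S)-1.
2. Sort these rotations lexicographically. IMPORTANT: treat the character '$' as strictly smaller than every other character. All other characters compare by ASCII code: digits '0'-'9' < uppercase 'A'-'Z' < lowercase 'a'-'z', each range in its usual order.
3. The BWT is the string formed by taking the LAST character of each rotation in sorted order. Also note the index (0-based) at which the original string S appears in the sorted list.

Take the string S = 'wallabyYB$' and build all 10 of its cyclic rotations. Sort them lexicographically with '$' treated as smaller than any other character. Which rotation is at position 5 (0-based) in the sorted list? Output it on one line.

All 10 rotations (rotation i = S[i:]+S[:i]):
  rot[0] = wallabyYB$
  rot[1] = allabyYB$w
  rot[2] = llabyYB$wa
  rot[3] = labyYB$wal
  rot[4] = abyYB$wall
  rot[5] = byYB$walla
  rot[6] = yYB$wallab
  rot[7] = YB$wallaby
  rot[8] = B$wallabyY
  rot[9] = $wallabyYB
Sorted (with $ < everything):
  sorted[0] = $wallabyYB
  sorted[1] = B$wallabyY
  sorted[2] = YB$wallaby
  sorted[3] = abyYB$wall
  sorted[4] = allabyYB$w
  sorted[5] = byYB$walla
  sorted[6] = labyYB$wal
  sorted[7] = llabyYB$wa
  sorted[8] = wallabyYB$
  sorted[9] = yYB$wallab
sorted[5] = byYB$walla

Answer: byYB$walla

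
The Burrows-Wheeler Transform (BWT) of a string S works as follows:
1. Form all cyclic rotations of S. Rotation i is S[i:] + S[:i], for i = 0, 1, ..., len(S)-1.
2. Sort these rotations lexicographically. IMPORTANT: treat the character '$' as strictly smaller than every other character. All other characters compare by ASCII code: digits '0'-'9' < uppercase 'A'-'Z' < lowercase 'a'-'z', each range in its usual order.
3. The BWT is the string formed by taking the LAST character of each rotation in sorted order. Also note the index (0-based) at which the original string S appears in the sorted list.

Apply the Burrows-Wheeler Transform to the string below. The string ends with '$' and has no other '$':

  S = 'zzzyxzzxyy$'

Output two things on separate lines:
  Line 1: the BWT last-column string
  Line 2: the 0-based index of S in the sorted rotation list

All 11 rotations (rotation i = S[i:]+S[:i]):
  rot[0] = zzzyxzzxyy$
  rot[1] = zzyxzzxyy$z
  rot[2] = zyxzzxyy$zz
  rot[3] = yxzzxyy$zzz
  rot[4] = xzzxyy$zzzy
  rot[5] = zzxyy$zzzyx
  rot[6] = zxyy$zzzyxz
  rot[7] = xyy$zzzyxzz
  rot[8] = yy$zzzyxzzx
  rot[9] = y$zzzyxzzxy
  rot[10] = $zzzyxzzxyy
Sorted (with $ < everything):
  sorted[0] = $zzzyxzzxyy  (last char: 'y')
  sorted[1] = xyy$zzzyxzz  (last char: 'z')
  sorted[2] = xzzxyy$zzzy  (last char: 'y')
  sorted[3] = y$zzzyxzzxy  (last char: 'y')
  sorted[4] = yxzzxyy$zzz  (last char: 'z')
  sorted[5] = yy$zzzyxzzx  (last char: 'x')
  sorted[6] = zxyy$zzzyxz  (last char: 'z')
  sorted[7] = zyxzzxyy$zz  (last char: 'z')
  sorted[8] = zzxyy$zzzyx  (last char: 'x')
  sorted[9] = zzyxzzxyy$z  (last char: 'z')
  sorted[10] = zzzyxzzxyy$  (last char: '$')
Last column: yzyyzxzzxz$
Original string S is at sorted index 10

Answer: yzyyzxzzxz$
10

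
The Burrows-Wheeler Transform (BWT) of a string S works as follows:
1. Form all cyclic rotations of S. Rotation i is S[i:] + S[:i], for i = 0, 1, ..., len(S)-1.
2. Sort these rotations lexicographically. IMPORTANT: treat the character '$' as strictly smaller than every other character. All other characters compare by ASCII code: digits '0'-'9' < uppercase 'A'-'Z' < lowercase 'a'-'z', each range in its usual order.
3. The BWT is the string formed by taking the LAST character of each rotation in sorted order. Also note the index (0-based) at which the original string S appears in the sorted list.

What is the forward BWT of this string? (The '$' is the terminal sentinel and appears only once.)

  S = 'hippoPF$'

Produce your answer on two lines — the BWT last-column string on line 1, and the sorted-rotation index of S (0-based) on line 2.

All 8 rotations (rotation i = S[i:]+S[:i]):
  rot[0] = hippoPF$
  rot[1] = ippoPF$h
  rot[2] = ppoPF$hi
  rot[3] = poPF$hip
  rot[4] = oPF$hipp
  rot[5] = PF$hippo
  rot[6] = F$hippoP
  rot[7] = $hippoPF
Sorted (with $ < everything):
  sorted[0] = $hippoPF  (last char: 'F')
  sorted[1] = F$hippoP  (last char: 'P')
  sorted[2] = PF$hippo  (last char: 'o')
  sorted[3] = hippoPF$  (last char: '$')
  sorted[4] = ippoPF$h  (last char: 'h')
  sorted[5] = oPF$hipp  (last char: 'p')
  sorted[6] = poPF$hip  (last char: 'p')
  sorted[7] = ppoPF$hi  (last char: 'i')
Last column: FPo$hppi
Original string S is at sorted index 3

Answer: FPo$hppi
3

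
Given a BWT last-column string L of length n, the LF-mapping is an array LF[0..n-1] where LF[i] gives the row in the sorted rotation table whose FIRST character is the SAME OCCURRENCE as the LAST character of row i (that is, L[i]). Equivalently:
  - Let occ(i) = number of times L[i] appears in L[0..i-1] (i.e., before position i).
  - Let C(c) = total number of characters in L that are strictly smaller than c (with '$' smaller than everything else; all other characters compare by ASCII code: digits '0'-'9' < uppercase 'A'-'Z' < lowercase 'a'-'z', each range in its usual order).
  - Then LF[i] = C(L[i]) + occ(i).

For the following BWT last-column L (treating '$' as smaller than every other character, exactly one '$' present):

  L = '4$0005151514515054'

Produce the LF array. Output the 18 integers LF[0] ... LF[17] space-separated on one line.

Char counts: '$':1, '0':4, '1':4, '4':3, '5':6
C (first-col start): C('$')=0, C('0')=1, C('1')=5, C('4')=9, C('5')=12
L[0]='4': occ=0, LF[0]=C('4')+0=9+0=9
L[1]='$': occ=0, LF[1]=C('$')+0=0+0=0
L[2]='0': occ=0, LF[2]=C('0')+0=1+0=1
L[3]='0': occ=1, LF[3]=C('0')+1=1+1=2
L[4]='0': occ=2, LF[4]=C('0')+2=1+2=3
L[5]='5': occ=0, LF[5]=C('5')+0=12+0=12
L[6]='1': occ=0, LF[6]=C('1')+0=5+0=5
L[7]='5': occ=1, LF[7]=C('5')+1=12+1=13
L[8]='1': occ=1, LF[8]=C('1')+1=5+1=6
L[9]='5': occ=2, LF[9]=C('5')+2=12+2=14
L[10]='1': occ=2, LF[10]=C('1')+2=5+2=7
L[11]='4': occ=1, LF[11]=C('4')+1=9+1=10
L[12]='5': occ=3, LF[12]=C('5')+3=12+3=15
L[13]='1': occ=3, LF[13]=C('1')+3=5+3=8
L[14]='5': occ=4, LF[14]=C('5')+4=12+4=16
L[15]='0': occ=3, LF[15]=C('0')+3=1+3=4
L[16]='5': occ=5, LF[16]=C('5')+5=12+5=17
L[17]='4': occ=2, LF[17]=C('4')+2=9+2=11

Answer: 9 0 1 2 3 12 5 13 6 14 7 10 15 8 16 4 17 11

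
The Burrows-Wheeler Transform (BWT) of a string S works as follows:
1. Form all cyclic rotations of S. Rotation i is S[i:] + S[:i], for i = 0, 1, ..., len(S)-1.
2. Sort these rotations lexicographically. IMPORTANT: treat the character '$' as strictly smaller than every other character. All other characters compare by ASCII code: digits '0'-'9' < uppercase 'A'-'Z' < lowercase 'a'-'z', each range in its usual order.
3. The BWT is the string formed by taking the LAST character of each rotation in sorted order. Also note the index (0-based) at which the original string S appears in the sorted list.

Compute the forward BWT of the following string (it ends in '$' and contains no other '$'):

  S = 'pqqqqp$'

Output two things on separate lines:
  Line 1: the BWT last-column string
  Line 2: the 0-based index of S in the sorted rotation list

Answer: pq$qqqp
2

Derivation:
All 7 rotations (rotation i = S[i:]+S[:i]):
  rot[0] = pqqqqp$
  rot[1] = qqqqp$p
  rot[2] = qqqp$pq
  rot[3] = qqp$pqq
  rot[4] = qp$pqqq
  rot[5] = p$pqqqq
  rot[6] = $pqqqqp
Sorted (with $ < everything):
  sorted[0] = $pqqqqp  (last char: 'p')
  sorted[1] = p$pqqqq  (last char: 'q')
  sorted[2] = pqqqqp$  (last char: '$')
  sorted[3] = qp$pqqq  (last char: 'q')
  sorted[4] = qqp$pqq  (last char: 'q')
  sorted[5] = qqqp$pq  (last char: 'q')
  sorted[6] = qqqqp$p  (last char: 'p')
Last column: pq$qqqp
Original string S is at sorted index 2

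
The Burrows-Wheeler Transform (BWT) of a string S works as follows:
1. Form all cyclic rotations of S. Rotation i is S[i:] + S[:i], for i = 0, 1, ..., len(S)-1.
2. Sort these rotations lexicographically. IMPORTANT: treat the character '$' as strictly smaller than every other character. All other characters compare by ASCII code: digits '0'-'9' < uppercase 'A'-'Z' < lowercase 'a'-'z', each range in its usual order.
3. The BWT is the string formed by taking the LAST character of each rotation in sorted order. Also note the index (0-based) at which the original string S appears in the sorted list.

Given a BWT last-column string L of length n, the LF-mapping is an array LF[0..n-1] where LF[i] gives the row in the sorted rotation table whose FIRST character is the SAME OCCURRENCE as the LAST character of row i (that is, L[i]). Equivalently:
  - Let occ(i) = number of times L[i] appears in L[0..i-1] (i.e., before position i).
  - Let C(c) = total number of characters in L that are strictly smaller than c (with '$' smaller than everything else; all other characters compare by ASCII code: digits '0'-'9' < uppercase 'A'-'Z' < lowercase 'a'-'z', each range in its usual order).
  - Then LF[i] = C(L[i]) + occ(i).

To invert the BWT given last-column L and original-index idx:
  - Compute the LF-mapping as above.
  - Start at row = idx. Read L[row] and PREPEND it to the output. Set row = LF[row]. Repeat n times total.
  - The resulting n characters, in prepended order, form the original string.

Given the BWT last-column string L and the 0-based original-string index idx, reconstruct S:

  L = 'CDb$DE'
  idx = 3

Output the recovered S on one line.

Answer: DEbDC$

Derivation:
LF mapping: 1 2 5 0 3 4
Walk LF starting at row 3, prepending L[row]:
  step 1: row=3, L[3]='$', prepend. Next row=LF[3]=0
  step 2: row=0, L[0]='C', prepend. Next row=LF[0]=1
  step 3: row=1, L[1]='D', prepend. Next row=LF[1]=2
  step 4: row=2, L[2]='b', prepend. Next row=LF[2]=5
  step 5: row=5, L[5]='E', prepend. Next row=LF[5]=4
  step 6: row=4, L[4]='D', prepend. Next row=LF[4]=3
Reversed output: DEbDC$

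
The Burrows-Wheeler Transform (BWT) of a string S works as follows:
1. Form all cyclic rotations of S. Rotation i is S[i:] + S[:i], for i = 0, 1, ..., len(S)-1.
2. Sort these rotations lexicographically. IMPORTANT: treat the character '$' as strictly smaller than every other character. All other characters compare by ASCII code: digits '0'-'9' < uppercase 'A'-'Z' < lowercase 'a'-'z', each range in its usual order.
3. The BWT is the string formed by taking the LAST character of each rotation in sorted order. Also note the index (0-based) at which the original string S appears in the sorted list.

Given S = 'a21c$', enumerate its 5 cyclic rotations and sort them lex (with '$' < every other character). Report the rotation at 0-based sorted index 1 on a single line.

Answer: 1c$a2

Derivation:
All 5 rotations (rotation i = S[i:]+S[:i]):
  rot[0] = a21c$
  rot[1] = 21c$a
  rot[2] = 1c$a2
  rot[3] = c$a21
  rot[4] = $a21c
Sorted (with $ < everything):
  sorted[0] = $a21c
  sorted[1] = 1c$a2
  sorted[2] = 21c$a
  sorted[3] = a21c$
  sorted[4] = c$a21
sorted[1] = 1c$a2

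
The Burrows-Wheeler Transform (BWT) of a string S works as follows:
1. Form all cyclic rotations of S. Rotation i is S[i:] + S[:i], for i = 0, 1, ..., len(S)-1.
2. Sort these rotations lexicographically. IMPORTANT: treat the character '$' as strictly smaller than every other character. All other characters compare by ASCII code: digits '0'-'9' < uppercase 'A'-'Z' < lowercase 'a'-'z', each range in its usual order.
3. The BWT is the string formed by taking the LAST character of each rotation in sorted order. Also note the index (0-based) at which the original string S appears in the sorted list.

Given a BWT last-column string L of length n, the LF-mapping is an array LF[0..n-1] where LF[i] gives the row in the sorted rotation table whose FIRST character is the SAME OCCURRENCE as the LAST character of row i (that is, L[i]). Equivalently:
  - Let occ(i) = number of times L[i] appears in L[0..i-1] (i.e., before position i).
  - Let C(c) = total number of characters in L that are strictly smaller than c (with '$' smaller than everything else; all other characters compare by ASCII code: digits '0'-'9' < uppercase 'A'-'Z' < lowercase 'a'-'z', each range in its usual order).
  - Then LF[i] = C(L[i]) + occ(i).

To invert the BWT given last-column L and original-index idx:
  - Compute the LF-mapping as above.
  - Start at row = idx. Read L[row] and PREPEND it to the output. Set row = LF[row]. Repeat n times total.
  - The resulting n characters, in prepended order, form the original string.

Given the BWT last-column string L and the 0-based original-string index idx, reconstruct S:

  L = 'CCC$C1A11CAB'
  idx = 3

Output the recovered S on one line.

LF mapping: 7 8 9 0 10 1 4 2 3 11 5 6
Walk LF starting at row 3, prepending L[row]:
  step 1: row=3, L[3]='$', prepend. Next row=LF[3]=0
  step 2: row=0, L[0]='C', prepend. Next row=LF[0]=7
  step 3: row=7, L[7]='1', prepend. Next row=LF[7]=2
  step 4: row=2, L[2]='C', prepend. Next row=LF[2]=9
  step 5: row=9, L[9]='C', prepend. Next row=LF[9]=11
  step 6: row=11, L[11]='B', prepend. Next row=LF[11]=6
  step 7: row=6, L[6]='A', prepend. Next row=LF[6]=4
  step 8: row=4, L[4]='C', prepend. Next row=LF[4]=10
  step 9: row=10, L[10]='A', prepend. Next row=LF[10]=5
  step 10: row=5, L[5]='1', prepend. Next row=LF[5]=1
  step 11: row=1, L[1]='C', prepend. Next row=LF[1]=8
  step 12: row=8, L[8]='1', prepend. Next row=LF[8]=3
Reversed output: 1C1ACABCC1C$

Answer: 1C1ACABCC1C$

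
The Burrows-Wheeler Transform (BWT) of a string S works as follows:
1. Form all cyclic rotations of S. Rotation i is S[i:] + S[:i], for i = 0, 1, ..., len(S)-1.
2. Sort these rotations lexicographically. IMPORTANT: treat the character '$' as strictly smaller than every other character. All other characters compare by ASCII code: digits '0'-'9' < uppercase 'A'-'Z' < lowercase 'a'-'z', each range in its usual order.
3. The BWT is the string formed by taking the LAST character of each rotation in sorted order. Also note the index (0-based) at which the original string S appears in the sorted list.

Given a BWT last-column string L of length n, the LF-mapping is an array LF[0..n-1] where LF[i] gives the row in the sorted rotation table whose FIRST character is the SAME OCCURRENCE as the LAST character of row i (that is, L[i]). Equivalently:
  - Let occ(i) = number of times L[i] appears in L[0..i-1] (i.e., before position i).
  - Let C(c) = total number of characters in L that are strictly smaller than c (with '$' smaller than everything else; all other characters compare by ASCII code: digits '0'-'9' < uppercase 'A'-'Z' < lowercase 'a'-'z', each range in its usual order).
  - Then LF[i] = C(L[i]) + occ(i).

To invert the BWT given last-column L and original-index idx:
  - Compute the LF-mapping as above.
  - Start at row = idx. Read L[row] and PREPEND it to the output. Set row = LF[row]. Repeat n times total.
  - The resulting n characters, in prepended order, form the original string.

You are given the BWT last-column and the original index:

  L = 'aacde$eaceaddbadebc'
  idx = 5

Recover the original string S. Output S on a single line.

Answer: adeaceebdddabeccaa$

Derivation:
LF mapping: 1 2 8 11 15 0 16 3 9 17 4 12 13 6 5 14 18 7 10
Walk LF starting at row 5, prepending L[row]:
  step 1: row=5, L[5]='$', prepend. Next row=LF[5]=0
  step 2: row=0, L[0]='a', prepend. Next row=LF[0]=1
  step 3: row=1, L[1]='a', prepend. Next row=LF[1]=2
  step 4: row=2, L[2]='c', prepend. Next row=LF[2]=8
  step 5: row=8, L[8]='c', prepend. Next row=LF[8]=9
  step 6: row=9, L[9]='e', prepend. Next row=LF[9]=17
  step 7: row=17, L[17]='b', prepend. Next row=LF[17]=7
  step 8: row=7, L[7]='a', prepend. Next row=LF[7]=3
  step 9: row=3, L[3]='d', prepend. Next row=LF[3]=11
  step 10: row=11, L[11]='d', prepend. Next row=LF[11]=12
  step 11: row=12, L[12]='d', prepend. Next row=LF[12]=13
  step 12: row=13, L[13]='b', prepend. Next row=LF[13]=6
  step 13: row=6, L[6]='e', prepend. Next row=LF[6]=16
  step 14: row=16, L[16]='e', prepend. Next row=LF[16]=18
  step 15: row=18, L[18]='c', prepend. Next row=LF[18]=10
  step 16: row=10, L[10]='a', prepend. Next row=LF[10]=4
  step 17: row=4, L[4]='e', prepend. Next row=LF[4]=15
  step 18: row=15, L[15]='d', prepend. Next row=LF[15]=14
  step 19: row=14, L[14]='a', prepend. Next row=LF[14]=5
Reversed output: adeaceebdddabeccaa$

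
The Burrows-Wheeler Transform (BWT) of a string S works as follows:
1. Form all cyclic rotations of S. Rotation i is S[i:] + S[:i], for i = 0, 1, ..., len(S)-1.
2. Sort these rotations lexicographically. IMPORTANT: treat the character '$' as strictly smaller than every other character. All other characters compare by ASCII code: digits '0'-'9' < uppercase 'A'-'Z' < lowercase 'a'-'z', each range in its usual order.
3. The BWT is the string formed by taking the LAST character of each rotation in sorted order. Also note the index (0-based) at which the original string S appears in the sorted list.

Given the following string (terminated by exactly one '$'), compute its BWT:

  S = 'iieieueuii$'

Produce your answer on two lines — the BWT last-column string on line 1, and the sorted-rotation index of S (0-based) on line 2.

Answer: iiiuiieu$ee
8

Derivation:
All 11 rotations (rotation i = S[i:]+S[:i]):
  rot[0] = iieieueuii$
  rot[1] = ieieueuii$i
  rot[2] = eieueuii$ii
  rot[3] = ieueuii$iie
  rot[4] = eueuii$iiei
  rot[5] = ueuii$iieie
  rot[6] = euii$iieieu
  rot[7] = uii$iieieue
  rot[8] = ii$iieieueu
  rot[9] = i$iieieueui
  rot[10] = $iieieueuii
Sorted (with $ < everything):
  sorted[0] = $iieieueuii  (last char: 'i')
  sorted[1] = eieueuii$ii  (last char: 'i')
  sorted[2] = eueuii$iiei  (last char: 'i')
  sorted[3] = euii$iieieu  (last char: 'u')
  sorted[4] = i$iieieueui  (last char: 'i')
  sorted[5] = ieieueuii$i  (last char: 'i')
  sorted[6] = ieueuii$iie  (last char: 'e')
  sorted[7] = ii$iieieueu  (last char: 'u')
  sorted[8] = iieieueuii$  (last char: '$')
  sorted[9] = ueuii$iieie  (last char: 'e')
  sorted[10] = uii$iieieue  (last char: 'e')
Last column: iiiuiieu$ee
Original string S is at sorted index 8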